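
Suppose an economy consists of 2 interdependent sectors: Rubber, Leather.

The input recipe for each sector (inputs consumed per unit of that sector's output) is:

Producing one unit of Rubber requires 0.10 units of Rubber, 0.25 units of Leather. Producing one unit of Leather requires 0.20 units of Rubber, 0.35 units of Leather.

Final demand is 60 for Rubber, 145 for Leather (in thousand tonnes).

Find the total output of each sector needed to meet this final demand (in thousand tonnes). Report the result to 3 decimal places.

I − A =
  [   0.90    -0.20]
  [  -0.25     0.65]
det(I−A) = (0.90)(0.65) − (-0.20)(-0.25) = 0.5350
adj(I−A) = [[0.65, 0.20], [0.25, 0.90]]
(I − A)⁻¹ = adj(I−A) / det(I−A) ≈
  [   1.2150     0.3738]
  [   0.4673     1.6822]
x = (I − A)⁻¹ d = adj(I−A)·d / det(I−A), with det(I−A) = 0.5350:
  x_R = (0.65·60 + 0.20·145) / 0.5350 = 68.00 / 0.5350 ≈ 127.103
  x_L = (0.25·60 + 0.90·145) / 0.5350 = 145.50 / 0.5350 ≈ 271.963

x_R = 127.103, x_L = 271.963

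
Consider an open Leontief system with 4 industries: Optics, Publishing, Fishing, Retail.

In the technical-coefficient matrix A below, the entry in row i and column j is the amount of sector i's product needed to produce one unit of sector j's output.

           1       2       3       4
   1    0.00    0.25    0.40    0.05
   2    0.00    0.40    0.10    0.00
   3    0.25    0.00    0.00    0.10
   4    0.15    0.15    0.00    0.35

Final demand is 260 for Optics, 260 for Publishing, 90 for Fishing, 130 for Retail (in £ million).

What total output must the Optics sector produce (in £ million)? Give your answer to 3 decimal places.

I − A =
  [   1.00    -0.25    -0.40    -0.05]
  [   0.00     0.60    -0.10     0.00]
  [  -0.25     0.00     1.00    -0.10]
  [  -0.15    -0.15     0.00     0.65]
Compute the cofactors C_ij = (−1)^(i+j)·(3×3 minor ij) of I−A; the adjugate is their transpose:
adj(I−A) = Cᵀ =
  [ 0.38850   0.17600   0.17300   0.05650]
  [ 0.01775   0.57150   0.06425   0.01125]
  [ 0.10650   0.06125   0.38550   0.06750]
  [ 0.09375   0.17250   0.05475   0.53375]
det(I−A) = Σ_j (I−A)_1j·C_1j = (1.00)(0.38850) + (-0.25)(0.01775) + (-0.40)(0.10650) + (-0.05)(0.09375) = 0.336775
(I − A)⁻¹ = adj(I−A) / det(I−A) ≈
  [   1.1536     0.5226     0.5137     0.1678]
  [   0.0527     1.6970     0.1908     0.0334]
  [   0.3162     0.1819     1.1447     0.2004]
  [   0.2784     0.5122     0.1626     1.5849]
x = (I − A)⁻¹ d = adj(I−A)·d / det(I−A), with det(I−A) = 0.336775:
  x_1 = (0.38850·260 + 0.17600·260 + 0.17300·90 + 0.05650·130) / 0.336775 = 169.685 / 0.336775 ≈ 503.853
  x_2 = (0.01775·260 + 0.57150·260 + 0.06425·90 + 0.01125·130) / 0.336775 = 160.45 / 0.336775 ≈ 476.431
  x_3 = (0.10650·260 + 0.06125·260 + 0.38550·90 + 0.06750·130) / 0.336775 = 87.085 / 0.336775 ≈ 258.585
  x_4 = (0.09375·260 + 0.17250·260 + 0.05475·90 + 0.53375·130) / 0.336775 = 143.54 / 0.336775 ≈ 426.219

x_1 = 503.853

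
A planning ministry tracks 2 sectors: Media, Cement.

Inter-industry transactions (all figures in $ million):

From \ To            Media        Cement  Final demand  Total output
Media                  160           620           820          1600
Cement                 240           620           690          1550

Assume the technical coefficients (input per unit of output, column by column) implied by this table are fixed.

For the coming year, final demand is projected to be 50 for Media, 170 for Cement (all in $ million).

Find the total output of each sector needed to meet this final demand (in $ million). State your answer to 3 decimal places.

x_M = 204.167, x_C = 334.375

Technical coefficients a_ij = z_ij / X_j:
  a_MM = 160/1600 = 0.10, a_CM = 240/1600 = 0.15
  a_MC = 620/1550 = 0.40, a_CC = 620/1550 = 0.40
I − A =
  [   0.90    -0.40]
  [  -0.15     0.60]
det(I−A) = (0.90)(0.60) − (-0.40)(-0.15) = 0.4800
adj(I−A) = [[0.60, 0.40], [0.15, 0.90]]
(I − A)⁻¹ = adj(I−A) / det(I−A) ≈
  [   1.2500     0.8333]
  [   0.3125     1.8750]
x = (I − A)⁻¹ d = adj(I−A)·d / det(I−A), with det(I−A) = 0.4800:
  x_M = (0.60·50 + 0.40·170) / 0.4800 = 98.00 / 0.4800 ≈ 204.167
  x_C = (0.15·50 + 0.90·170) / 0.4800 = 160.50 / 0.4800 = 334.375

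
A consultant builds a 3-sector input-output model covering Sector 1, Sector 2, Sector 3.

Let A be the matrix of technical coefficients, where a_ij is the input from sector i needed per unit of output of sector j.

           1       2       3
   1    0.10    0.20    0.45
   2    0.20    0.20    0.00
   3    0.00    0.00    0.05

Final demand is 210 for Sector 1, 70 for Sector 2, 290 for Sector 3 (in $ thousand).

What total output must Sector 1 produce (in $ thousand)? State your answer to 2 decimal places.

I − A =
  [   0.90    -0.20    -0.45]
  [  -0.20     0.80     0.00]
  [   0.00     0.00     0.95]
Cofactors of I−A, C_ij = (−1)^(i+j)·(minor ij) (rows/columns in the sector order above):
  C_11 = (0.80)(0.95) − (0.00)(0.00) = 0.7600
  C_12 = −[(-0.20)(0.95) − (0.00)(0.00)] = 0.1900
  C_13 = (-0.20)(0.00) − (0.80)(0.00) = 0.0000
  C_21 = −[(-0.20)(0.95) − (-0.45)(0.00)] = 0.1900
  C_22 = (0.90)(0.95) − (-0.45)(0.00) = 0.8550
  C_23 = −[(0.90)(0.00) − (-0.20)(0.00)] = 0.0000
  C_31 = (-0.20)(0.00) − (-0.45)(0.80) = 0.3600
  C_32 = −[(0.90)(0.00) − (-0.45)(-0.20)] = 0.0900
  C_33 = (0.90)(0.80) − (-0.20)(-0.20) = 0.6800
det(I−A) = Σ_j (I−A)_1j·C_1j = (0.90)(0.7600) + (-0.20)(0.1900) + (-0.45)(0.0000) = 0.6460
adj(I−A) = Cᵀ =
  [ 0.7600   0.1900   0.3600]
  [ 0.1900   0.8550   0.0900]
  [ 0.0000   0.0000   0.6800]
(I − A)⁻¹ = adj(I−A) / det(I−A) ≈
  [   1.1765     0.2941     0.5573]
  [   0.2941     1.3235     0.1393]
  [   0.0000     0.0000     1.0526]
x = (I − A)⁻¹ d = adj(I−A)·d / det(I−A), with det(I−A) = 0.6460:
  x_1 = (0.7600·210 + 0.1900·70 + 0.3600·290) / 0.6460 = 277.30 / 0.6460 ≈ 429.26
  x_2 = (0.1900·210 + 0.8550·70 + 0.0900·290) / 0.6460 = 125.85 / 0.6460 ≈ 194.81
  x_3 = (0.0000·210 + 0.0000·70 + 0.6800·290) / 0.6460 = 197.20 / 0.6460 ≈ 305.26

x_1 = 429.26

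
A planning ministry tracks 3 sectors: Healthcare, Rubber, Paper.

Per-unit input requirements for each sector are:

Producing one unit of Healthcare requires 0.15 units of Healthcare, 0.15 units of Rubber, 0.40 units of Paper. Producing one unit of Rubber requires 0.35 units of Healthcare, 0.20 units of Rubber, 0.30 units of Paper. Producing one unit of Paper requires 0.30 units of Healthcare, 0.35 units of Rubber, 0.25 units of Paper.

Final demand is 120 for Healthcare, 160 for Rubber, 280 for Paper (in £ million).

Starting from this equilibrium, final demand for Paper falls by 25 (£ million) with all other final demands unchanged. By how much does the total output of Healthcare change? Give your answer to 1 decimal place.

Δx_1 = -40.7

I − A =
  [   0.85    -0.35    -0.30]
  [  -0.15     0.80    -0.35]
  [  -0.40    -0.30     0.75]
Cofactors of I−A, C_ij = (−1)^(i+j)·(minor ij) (rows/columns in the sector order above):
  C_11 = (0.80)(0.75) − (-0.35)(-0.30) = 0.4950
  C_12 = −[(-0.15)(0.75) − (-0.35)(-0.40)] = 0.2525
  C_13 = (-0.15)(-0.30) − (0.80)(-0.40) = 0.3650
  C_21 = −[(-0.35)(0.75) − (-0.30)(-0.30)] = 0.3525
  C_22 = (0.85)(0.75) − (-0.30)(-0.40) = 0.5175
  C_23 = −[(0.85)(-0.30) − (-0.35)(-0.40)] = 0.3950
  C_31 = (-0.35)(-0.35) − (-0.30)(0.80) = 0.3625
  C_32 = −[(0.85)(-0.35) − (-0.30)(-0.15)] = 0.3425
  C_33 = (0.85)(0.80) − (-0.35)(-0.15) = 0.6275
det(I−A) = Σ_j (I−A)_1j·C_1j = (0.85)(0.4950) + (-0.35)(0.2525) + (-0.30)(0.3650) = 0.222875
adj(I−A) = Cᵀ =
  [ 0.4950   0.3525   0.3625]
  [ 0.2525   0.5175   0.3425]
  [ 0.3650   0.3950   0.6275]
(I − A)⁻¹ = adj(I−A) / det(I−A) ≈
  [   2.2210     1.5816     1.6265]
  [   1.1329     2.3219     1.5367]
  [   1.6377     1.7723     2.8155]
Δx = (I − A)⁻¹ Δd with Δd having -25 in the Paper component and 0 elsewhere.
So Δx_1 = L_13 · (-25), where L_13 = adj(I−A)_13 / det(I−A) = 0.3625 / 0.222875.
Δx_1 = 0.3625 × (-25) / 0.222875 = -9.0625 / 0.222875 ≈ -40.7.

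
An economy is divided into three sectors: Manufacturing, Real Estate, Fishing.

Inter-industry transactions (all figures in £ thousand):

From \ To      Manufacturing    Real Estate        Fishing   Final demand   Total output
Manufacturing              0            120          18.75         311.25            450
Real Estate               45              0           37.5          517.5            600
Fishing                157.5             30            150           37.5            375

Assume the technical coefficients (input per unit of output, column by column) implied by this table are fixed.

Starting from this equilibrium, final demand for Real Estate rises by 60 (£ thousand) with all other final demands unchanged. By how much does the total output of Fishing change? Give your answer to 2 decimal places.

Δx_F = 12.90

Technical coefficients a_ij = z_ij / X_j:
  a_MM = 0/450 = 0.00, a_RM = 45/450 = 0.10, a_FM = 157.5/450 = 0.35
  a_MR = 120/600 = 0.20, a_RR = 0/600 = 0.00, a_FR = 30/600 = 0.05
  a_MF = 18.75/375 = 0.05, a_RF = 37.5/375 = 0.10, a_FF = 150/375 = 0.40
I − A =
  [   1.00    -0.20    -0.05]
  [  -0.10     1.00    -0.10]
  [  -0.35    -0.05     0.60]
Cofactors of I−A, C_ij = (−1)^(i+j)·(minor ij) (rows/columns in the sector order above):
  C_11 = (1.00)(0.60) − (-0.10)(-0.05) = 0.5950
  C_12 = −[(-0.10)(0.60) − (-0.10)(-0.35)] = 0.0950
  C_13 = (-0.10)(-0.05) − (1.00)(-0.35) = 0.3550
  C_21 = −[(-0.20)(0.60) − (-0.05)(-0.05)] = 0.1225
  C_22 = (1.00)(0.60) − (-0.05)(-0.35) = 0.5825
  C_23 = −[(1.00)(-0.05) − (-0.20)(-0.35)] = 0.1200
  C_31 = (-0.20)(-0.10) − (-0.05)(1.00) = 0.0700
  C_32 = −[(1.00)(-0.10) − (-0.05)(-0.10)] = 0.1050
  C_33 = (1.00)(1.00) − (-0.20)(-0.10) = 0.9800
det(I−A) = Σ_j (I−A)_1j·C_1j = (1.00)(0.5950) + (-0.20)(0.0950) + (-0.05)(0.3550) = 0.55825
adj(I−A) = Cᵀ =
  [ 0.5950   0.1225   0.0700]
  [ 0.0950   0.5825   0.1050]
  [ 0.3550   0.1200   0.9800]
(I − A)⁻¹ = adj(I−A) / det(I−A) ≈
  [   1.0658     0.2194     0.1254]
  [   0.1702     1.0434     0.1881]
  [   0.6359     0.2150     1.7555]
Δx = (I − A)⁻¹ Δd with Δd having +60 in the Real Estate component and 0 elsewhere.
So Δx_F = L_FR · (+60), where L_FR = adj(I−A)_FR / det(I−A) = 0.1200 / 0.55825.
Δx_F = 0.1200 × (+60) / 0.55825 = 7.20 / 0.55825 ≈ 12.90.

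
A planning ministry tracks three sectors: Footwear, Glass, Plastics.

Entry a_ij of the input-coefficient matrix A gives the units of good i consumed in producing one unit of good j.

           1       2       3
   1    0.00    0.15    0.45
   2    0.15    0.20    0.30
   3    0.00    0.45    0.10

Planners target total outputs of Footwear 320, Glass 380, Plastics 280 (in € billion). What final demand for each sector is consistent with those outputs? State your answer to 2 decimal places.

I − A =
  [   1.00    -0.15    -0.45]
  [  -0.15     0.80    -0.30]
  [   0.00    -0.45     0.90]
d = (I − A) x:
  d_1 = (+1.00)·320 + (-0.15)·380 + (-0.45)·280 = 137.00
  d_2 = (-0.15)·320 + (+0.80)·380 + (-0.30)·280 = 172.00
  d_3 = (+0.00)·320 + (-0.45)·380 + (+0.90)·280 = 81.00

d_1 = 137.00, d_2 = 172.00, d_3 = 81.00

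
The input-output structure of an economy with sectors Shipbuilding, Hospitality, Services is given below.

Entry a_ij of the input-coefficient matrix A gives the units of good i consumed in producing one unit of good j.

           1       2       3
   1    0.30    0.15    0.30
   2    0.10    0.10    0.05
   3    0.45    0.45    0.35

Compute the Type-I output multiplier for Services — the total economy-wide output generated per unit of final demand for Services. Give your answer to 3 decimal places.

I − A =
  [   0.70    -0.15    -0.30]
  [  -0.10     0.90    -0.05]
  [  -0.45    -0.45     0.65]
Cofactors of I−A, C_ij = (−1)^(i+j)·(minor ij) (rows/columns in the sector order above):
  C_11 = (0.90)(0.65) − (-0.05)(-0.45) = 0.5625
  C_12 = −[(-0.10)(0.65) − (-0.05)(-0.45)] = 0.0875
  C_13 = (-0.10)(-0.45) − (0.90)(-0.45) = 0.4500
  C_21 = −[(-0.15)(0.65) − (-0.30)(-0.45)] = 0.2325
  C_22 = (0.70)(0.65) − (-0.30)(-0.45) = 0.3200
  C_23 = −[(0.70)(-0.45) − (-0.15)(-0.45)] = 0.3825
  C_31 = (-0.15)(-0.05) − (-0.30)(0.90) = 0.2775
  C_32 = −[(0.70)(-0.05) − (-0.30)(-0.10)] = 0.0650
  C_33 = (0.70)(0.90) − (-0.15)(-0.10) = 0.6150
det(I−A) = Σ_j (I−A)_1j·C_1j = (0.70)(0.5625) + (-0.15)(0.0875) + (-0.30)(0.4500) = 0.245625
adj(I−A) = Cᵀ =
  [ 0.5625   0.2325   0.2775]
  [ 0.0875   0.3200   0.0650]
  [ 0.4500   0.3825   0.6150]
(I − A)⁻¹ = adj(I−A) / det(I−A) ≈
  [   2.2901     0.9466     1.1298]
  [   0.3562     1.3028     0.2646]
  [   1.8321     1.5573     2.5038]
The output multiplier for sector j is the column-j sum of the Leontief inverse (I − A)⁻¹ = adj(I−A) / det(I−A).
Column 3 of adj(I−A): (0.2775, 0.0650, 0.6150); det(I−A) = 0.245625.
m_3 = (0.2775 + 0.0650 + 0.6150) / 0.245625 = 0.9575 / 0.245625 ≈ 3.898.

m_3 = 3.898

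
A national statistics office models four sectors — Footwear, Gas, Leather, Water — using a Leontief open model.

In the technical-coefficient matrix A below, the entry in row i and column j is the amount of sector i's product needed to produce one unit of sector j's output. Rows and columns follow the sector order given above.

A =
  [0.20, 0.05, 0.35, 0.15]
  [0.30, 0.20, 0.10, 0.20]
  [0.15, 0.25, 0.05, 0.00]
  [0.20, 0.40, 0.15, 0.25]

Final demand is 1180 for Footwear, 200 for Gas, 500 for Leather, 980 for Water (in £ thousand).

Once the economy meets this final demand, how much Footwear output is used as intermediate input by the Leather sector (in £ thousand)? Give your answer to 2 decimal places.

I − A =
  [   0.80    -0.05    -0.35    -0.15]
  [  -0.30     0.80    -0.10    -0.20]
  [  -0.15    -0.25     0.95     0.00]
  [  -0.20    -0.40    -0.15     0.75]
Compute the cofactors C_ij = (−1)^(i+j)·(3×3 minor ij) of I−A; the adjugate is their transpose:
adj(I−A) = Cᵀ =
  [ 0.467750   0.163875   0.211250   0.137250]
  [ 0.267500   0.498750   0.180500   0.186500]
  [ 0.144250   0.157125   0.360750   0.070750]
  [ 0.296250   0.341125   0.224750   0.504750]
det(I−A) = Σ_j (I−A)_1j·C_1j = (0.80)(0.467750) + (-0.05)(0.267500) + (-0.35)(0.144250) + (-0.15)(0.296250) = 0.2659
(I − A)⁻¹ = adj(I−A) / det(I−A) ≈
  [   1.7591     0.6163     0.7945     0.5162]
  [   1.0060     1.8757     0.6788     0.7014]
  [   0.5425     0.5909     1.3567     0.2661]
  [   1.1141     1.2829     0.8452     1.8983]
First solve x = (I − A)⁻¹ d = adj(I−A)·d / det(I−A); in particular x_L = (0.144250·1180 + 0.157125·200 + 0.360750·500 + 0.070750·980) / 0.2659 = 451.35 / 0.2659 ≈ 1697.4426.
Intermediate flow from F to L: z_FL = a_FL · x_L = 0.35 × 451.35 / 0.2659 = 157.9725 / 0.2659 ≈ 594.10.

z_FL = 594.10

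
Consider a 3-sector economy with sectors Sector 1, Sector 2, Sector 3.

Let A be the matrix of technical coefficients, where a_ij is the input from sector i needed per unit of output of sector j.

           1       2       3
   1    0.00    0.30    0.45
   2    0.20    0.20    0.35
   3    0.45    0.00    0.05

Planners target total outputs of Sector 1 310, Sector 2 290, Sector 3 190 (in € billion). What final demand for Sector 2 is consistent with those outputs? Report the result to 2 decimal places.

d_2 = 103.50

I − A =
  [   1.00    -0.30    -0.45]
  [  -0.20     0.80    -0.35]
  [  -0.45     0.00     0.95]
d = (I − A) x:
  d_1 = (+1.00)·310 + (-0.30)·290 + (-0.45)·190 = 137.50
  d_2 = (-0.20)·310 + (+0.80)·290 + (-0.35)·190 = 103.50
  d_3 = (-0.45)·310 + (+0.00)·290 + (+0.95)·190 = 41.00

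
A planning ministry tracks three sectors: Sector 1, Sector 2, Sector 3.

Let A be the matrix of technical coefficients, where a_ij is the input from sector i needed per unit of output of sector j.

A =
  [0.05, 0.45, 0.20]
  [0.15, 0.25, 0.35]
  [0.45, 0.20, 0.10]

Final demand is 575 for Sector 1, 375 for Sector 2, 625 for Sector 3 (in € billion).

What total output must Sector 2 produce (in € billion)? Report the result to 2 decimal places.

x_2 = 1844.10

I − A =
  [   0.95    -0.45    -0.20]
  [  -0.15     0.75    -0.35]
  [  -0.45    -0.20     0.90]
Cofactors of I−A, C_ij = (−1)^(i+j)·(minor ij) (rows/columns in the sector order above):
  C_11 = (0.75)(0.90) − (-0.35)(-0.20) = 0.6050
  C_12 = −[(-0.15)(0.90) − (-0.35)(-0.45)] = 0.2925
  C_13 = (-0.15)(-0.20) − (0.75)(-0.45) = 0.3675
  C_21 = −[(-0.45)(0.90) − (-0.20)(-0.20)] = 0.4450
  C_22 = (0.95)(0.90) − (-0.20)(-0.45) = 0.7650
  C_23 = −[(0.95)(-0.20) − (-0.45)(-0.45)] = 0.3925
  C_31 = (-0.45)(-0.35) − (-0.20)(0.75) = 0.3075
  C_32 = −[(0.95)(-0.35) − (-0.20)(-0.15)] = 0.3625
  C_33 = (0.95)(0.75) − (-0.45)(-0.15) = 0.6450
det(I−A) = Σ_j (I−A)_1j·C_1j = (0.95)(0.6050) + (-0.45)(0.2925) + (-0.20)(0.3675) = 0.369625
adj(I−A) = Cᵀ =
  [ 0.6050   0.4450   0.3075]
  [ 0.2925   0.7650   0.3625]
  [ 0.3675   0.3925   0.6450]
(I − A)⁻¹ = adj(I−A) / det(I−A) ≈
  [   1.6368     1.2039     0.8319]
  [   0.7913     2.0697     0.9807]
  [   0.9943     1.0619     1.7450]
x = (I − A)⁻¹ d = adj(I−A)·d / det(I−A), with det(I−A) = 0.369625:
  x_1 = (0.6050·575 + 0.4450·375 + 0.3075·625) / 0.369625 = 706.9375 / 0.369625 ≈ 1912.58
  x_2 = (0.2925·575 + 0.7650·375 + 0.3625·625) / 0.369625 = 681.625 / 0.369625 ≈ 1844.10
  x_3 = (0.3675·575 + 0.3925·375 + 0.6450·625) / 0.369625 = 761.625 / 0.369625 ≈ 2060.53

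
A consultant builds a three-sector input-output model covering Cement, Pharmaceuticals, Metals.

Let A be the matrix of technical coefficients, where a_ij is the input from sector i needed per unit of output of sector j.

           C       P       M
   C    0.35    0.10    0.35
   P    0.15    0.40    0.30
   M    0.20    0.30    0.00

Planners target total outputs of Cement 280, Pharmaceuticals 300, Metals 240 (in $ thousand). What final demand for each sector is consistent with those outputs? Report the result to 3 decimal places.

d_C = 68.000, d_P = 66.000, d_M = 94.000

I − A =
  [   0.65    -0.10    -0.35]
  [  -0.15     0.60    -0.30]
  [  -0.20    -0.30     1.00]
d = (I − A) x:
  d_C = (+0.65)·280 + (-0.10)·300 + (-0.35)·240 = 68.000
  d_P = (-0.15)·280 + (+0.60)·300 + (-0.30)·240 = 66.000
  d_M = (-0.20)·280 + (-0.30)·300 + (+1.00)·240 = 94.000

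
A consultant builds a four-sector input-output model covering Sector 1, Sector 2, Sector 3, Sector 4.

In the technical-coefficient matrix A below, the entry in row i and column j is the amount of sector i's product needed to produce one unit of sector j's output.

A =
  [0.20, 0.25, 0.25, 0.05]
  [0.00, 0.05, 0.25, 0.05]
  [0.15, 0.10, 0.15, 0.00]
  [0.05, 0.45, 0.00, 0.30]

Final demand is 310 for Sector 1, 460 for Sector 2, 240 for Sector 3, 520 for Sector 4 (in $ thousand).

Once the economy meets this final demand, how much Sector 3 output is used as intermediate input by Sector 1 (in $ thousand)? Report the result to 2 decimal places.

I − A =
  [   0.80    -0.25    -0.25    -0.05]
  [   0.00     0.95    -0.25    -0.05]
  [  -0.15    -0.10     0.85     0.00]
  [  -0.05    -0.45     0.00     0.70]
Compute the cofactors C_ij = (−1)^(i+j)·(3×3 minor ij) of I−A; the adjugate is their transpose:
adj(I−A) = Cᵀ =
  [ 0.528625   0.185375   0.210000   0.051000]
  [ 0.028375   0.447625   0.140000   0.034000]
  [ 0.096625   0.085375   0.511000   0.013000]
  [ 0.056000   0.301000   0.105000   0.581000]
det(I−A) = Σ_j (I−A)_1j·C_1j = (0.80)(0.528625) + (-0.25)(0.028375) + (-0.25)(0.096625) + (-0.05)(0.056000) = 0.38885
(I − A)⁻¹ = adj(I−A) / det(I−A) ≈
  [   1.3595     0.4767     0.5401     0.1312]
  [   0.0730     1.1512     0.3600     0.0874]
  [   0.2485     0.2196     1.3141     0.0334]
  [   0.1440     0.7741     0.2700     1.4941]
First solve x = (I − A)⁻¹ d = adj(I−A)·d / det(I−A); in particular x_1 = (0.528625·310 + 0.185375·460 + 0.210000·240 + 0.051000·520) / 0.38885 = 326.06625 / 0.38885 ≈ 838.5399.
Intermediate flow from 3 to 1: z_31 = a_31 · x_1 = 0.15 × 326.06625 / 0.38885 = 48.9099375 / 0.38885 ≈ 125.78.

z_31 = 125.78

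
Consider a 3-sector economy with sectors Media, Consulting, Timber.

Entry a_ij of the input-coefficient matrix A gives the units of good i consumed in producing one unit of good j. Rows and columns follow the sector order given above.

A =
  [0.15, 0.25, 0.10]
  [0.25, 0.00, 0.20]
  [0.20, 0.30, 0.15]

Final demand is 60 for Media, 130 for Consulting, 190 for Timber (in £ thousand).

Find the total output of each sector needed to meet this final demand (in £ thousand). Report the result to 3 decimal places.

I − A =
  [   0.85    -0.25    -0.10]
  [  -0.25     1.00    -0.20]
  [  -0.20    -0.30     0.85]
Cofactors of I−A, C_ij = (−1)^(i+j)·(minor ij) (rows/columns in the sector order above):
  C_11 = (1.00)(0.85) − (-0.20)(-0.30) = 0.7900
  C_12 = −[(-0.25)(0.85) − (-0.20)(-0.20)] = 0.2525
  C_13 = (-0.25)(-0.30) − (1.00)(-0.20) = 0.2750
  C_21 = −[(-0.25)(0.85) − (-0.10)(-0.30)] = 0.2425
  C_22 = (0.85)(0.85) − (-0.10)(-0.20) = 0.7025
  C_23 = −[(0.85)(-0.30) − (-0.25)(-0.20)] = 0.3050
  C_31 = (-0.25)(-0.20) − (-0.10)(1.00) = 0.1500
  C_32 = −[(0.85)(-0.20) − (-0.10)(-0.25)] = 0.1950
  C_33 = (0.85)(1.00) − (-0.25)(-0.25) = 0.7875
det(I−A) = Σ_j (I−A)_1j·C_1j = (0.85)(0.7900) + (-0.25)(0.2525) + (-0.10)(0.2750) = 0.580875
adj(I−A) = Cᵀ =
  [ 0.7900   0.2425   0.1500]
  [ 0.2525   0.7025   0.1950]
  [ 0.2750   0.3050   0.7875]
(I − A)⁻¹ = adj(I−A) / det(I−A) ≈
  [   1.3600     0.4175     0.2582]
  [   0.4347     1.2094     0.3357]
  [   0.4734     0.5251     1.3557]
x = (I − A)⁻¹ d = adj(I−A)·d / det(I−A), with det(I−A) = 0.580875:
  x_1 = (0.7900·60 + 0.2425·130 + 0.1500·190) / 0.580875 = 107.425 / 0.580875 ≈ 184.937
  x_2 = (0.2525·60 + 0.7025·130 + 0.1950·190) / 0.580875 = 143.525 / 0.580875 ≈ 247.084
  x_3 = (0.2750·60 + 0.3050·130 + 0.7875·190) / 0.580875 = 205.775 / 0.580875 ≈ 354.250

x_1 = 184.937, x_2 = 247.084, x_3 = 354.250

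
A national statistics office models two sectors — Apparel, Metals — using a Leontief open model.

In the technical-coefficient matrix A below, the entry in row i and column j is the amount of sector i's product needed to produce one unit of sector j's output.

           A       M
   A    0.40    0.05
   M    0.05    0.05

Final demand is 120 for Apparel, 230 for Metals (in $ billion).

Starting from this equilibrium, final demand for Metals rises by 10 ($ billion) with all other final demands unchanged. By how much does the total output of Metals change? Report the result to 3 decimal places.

I − A =
  [   0.60    -0.05]
  [  -0.05     0.95]
det(I−A) = (0.60)(0.95) − (-0.05)(-0.05) = 0.5675
adj(I−A) = [[0.95, 0.05], [0.05, 0.60]]
(I − A)⁻¹ = adj(I−A) / det(I−A) ≈
  [   1.6740     0.0881]
  [   0.0881     1.0573]
Δx = (I − A)⁻¹ Δd with Δd having +10 in the Metals component and 0 elsewhere.
So Δx_M = L_MM · (+10), where L_MM = adj(I−A)_MM / det(I−A) = 0.60 / 0.5675.
Δx_M = 0.60 × (+10) / 0.5675 = 6.00 / 0.5675 ≈ 10.573.

Δx_M = 10.573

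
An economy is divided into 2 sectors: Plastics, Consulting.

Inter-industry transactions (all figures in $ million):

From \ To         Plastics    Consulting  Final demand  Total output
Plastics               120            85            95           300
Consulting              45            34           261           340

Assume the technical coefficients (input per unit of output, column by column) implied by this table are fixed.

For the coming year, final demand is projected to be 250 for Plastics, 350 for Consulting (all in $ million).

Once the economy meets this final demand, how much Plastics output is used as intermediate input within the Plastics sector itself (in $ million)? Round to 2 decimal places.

z_11 = 248.76

Technical coefficients a_ij = z_ij / X_j:
  a_11 = 120/300 = 0.40, a_21 = 45/300 = 0.15
  a_12 = 85/340 = 0.25, a_22 = 34/340 = 0.10
I − A =
  [   0.60    -0.25]
  [  -0.15     0.90]
det(I−A) = (0.60)(0.90) − (-0.25)(-0.15) = 0.5025
adj(I−A) = [[0.90, 0.25], [0.15, 0.60]]
(I − A)⁻¹ = adj(I−A) / det(I−A) ≈
  [   1.7910     0.4975]
  [   0.2985     1.1940]
First solve x = (I − A)⁻¹ d = adj(I−A)·d / det(I−A); in particular x_1 = (0.90·250 + 0.25·350) / 0.5025 = 312.50 / 0.5025 ≈ 621.8905.
Intermediate flow from 1 to 1: z_11 = a_11 · x_1 = 0.40 × 312.50 / 0.5025 = 125.00 / 0.5025 ≈ 248.76.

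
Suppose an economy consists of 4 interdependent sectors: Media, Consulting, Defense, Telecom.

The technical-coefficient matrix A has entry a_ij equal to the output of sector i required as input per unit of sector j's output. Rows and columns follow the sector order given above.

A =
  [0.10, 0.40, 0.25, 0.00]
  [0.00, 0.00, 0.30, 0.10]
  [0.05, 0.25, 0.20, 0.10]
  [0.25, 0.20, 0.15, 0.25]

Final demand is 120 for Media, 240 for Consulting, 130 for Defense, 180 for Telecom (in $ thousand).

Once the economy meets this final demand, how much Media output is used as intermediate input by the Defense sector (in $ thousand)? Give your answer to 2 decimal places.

I − A =
  [   0.90    -0.40    -0.25     0.00]
  [   0.00     1.00    -0.30    -0.10]
  [  -0.05    -0.25     0.80    -0.10]
  [  -0.25    -0.20    -0.15     0.75]
Compute the cofactors C_ij = (−1)^(i+j)·(3×3 minor ij) of I−A; the adjugate is their transpose:
adj(I−A) = Cᵀ =
  [ 0.503000   0.285875   0.278500   0.075250]
  [ 0.039500   0.510875   0.222250   0.097750]
  [ 0.067750   0.211750   0.647000   0.114500]
  [ 0.191750   0.273875   0.281500   0.634000]
det(I−A) = Σ_j (I−A)_1j·C_1j = (0.90)(0.503000) + (-0.40)(0.039500) + (-0.25)(0.067750) + (0.00)(0.191750) = 0.4199625
(I − A)⁻¹ = adj(I−A) / det(I−A) ≈
  [   1.1977     0.6807     0.6632     0.1792]
  [   0.0941     1.2165     0.5292     0.2328]
  [   0.1613     0.5042     1.5406     0.2726]
  [   0.4566     0.6521     0.6703     1.5097]
First solve x = (I − A)⁻¹ d = adj(I−A)·d / det(I−A); in particular x_3 = (0.067750·120 + 0.211750·240 + 0.647000·130 + 0.114500·180) / 0.4199625 = 163.67 / 0.4199625 ≈ 389.7253.
Intermediate flow from 1 to 3: z_13 = a_13 · x_3 = 0.25 × 163.67 / 0.4199625 = 40.9175 / 0.4199625 ≈ 97.43.

z_13 = 97.43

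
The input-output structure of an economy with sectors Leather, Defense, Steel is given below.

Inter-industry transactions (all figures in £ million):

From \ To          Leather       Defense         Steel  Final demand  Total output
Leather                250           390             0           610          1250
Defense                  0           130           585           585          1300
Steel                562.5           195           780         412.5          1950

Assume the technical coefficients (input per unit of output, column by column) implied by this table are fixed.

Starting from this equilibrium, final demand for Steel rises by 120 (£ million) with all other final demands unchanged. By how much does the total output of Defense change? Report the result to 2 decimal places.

Technical coefficients a_ij = z_ij / X_j:
  a_11 = 250/1250 = 0.20, a_21 = 0/1250 = 0.00, a_31 = 562.5/1250 = 0.45
  a_12 = 390/1300 = 0.30, a_22 = 130/1300 = 0.10, a_32 = 195/1300 = 0.15
  a_13 = 0/1950 = 0.00, a_23 = 585/1950 = 0.30, a_33 = 780/1950 = 0.40
I − A =
  [   0.80    -0.30     0.00]
  [   0.00     0.90    -0.30]
  [  -0.45    -0.15     0.60]
Cofactors of I−A, C_ij = (−1)^(i+j)·(minor ij) (rows/columns in the sector order above):
  C_11 = (0.90)(0.60) − (-0.30)(-0.15) = 0.4950
  C_12 = −[(0.00)(0.60) − (-0.30)(-0.45)] = 0.1350
  C_13 = (0.00)(-0.15) − (0.90)(-0.45) = 0.4050
  C_21 = −[(-0.30)(0.60) − (0.00)(-0.15)] = 0.1800
  C_22 = (0.80)(0.60) − (0.00)(-0.45) = 0.4800
  C_23 = −[(0.80)(-0.15) − (-0.30)(-0.45)] = 0.2550
  C_31 = (-0.30)(-0.30) − (0.00)(0.90) = 0.0900
  C_32 = −[(0.80)(-0.30) − (0.00)(0.00)] = 0.2400
  C_33 = (0.80)(0.90) − (-0.30)(0.00) = 0.7200
det(I−A) = Σ_j (I−A)_1j·C_1j = (0.80)(0.4950) + (-0.30)(0.1350) + (0.00)(0.4050) = 0.3555
adj(I−A) = Cᵀ =
  [ 0.4950   0.1800   0.0900]
  [ 0.1350   0.4800   0.2400]
  [ 0.4050   0.2550   0.7200]
(I − A)⁻¹ = adj(I−A) / det(I−A) ≈
  [   1.3924     0.5063     0.2532]
  [   0.3797     1.3502     0.6751]
  [   1.1392     0.7173     2.0253]
Δx = (I − A)⁻¹ Δd with Δd having +120 in the Steel component and 0 elsewhere.
So Δx_2 = L_23 · (+120), where L_23 = adj(I−A)_23 / det(I−A) = 0.2400 / 0.3555.
Δx_2 = 0.2400 × (+120) / 0.3555 = 28.80 / 0.3555 ≈ 81.01.

Δx_2 = 81.01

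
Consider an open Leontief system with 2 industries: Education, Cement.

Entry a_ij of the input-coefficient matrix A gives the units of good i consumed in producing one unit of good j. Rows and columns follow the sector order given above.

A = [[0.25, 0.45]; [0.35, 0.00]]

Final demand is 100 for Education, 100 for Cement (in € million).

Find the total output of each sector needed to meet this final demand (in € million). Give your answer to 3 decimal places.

I − A =
  [   0.75    -0.45]
  [  -0.35     1.00]
det(I−A) = (0.75)(1.00) − (-0.45)(-0.35) = 0.5925
adj(I−A) = [[1.00, 0.45], [0.35, 0.75]]
(I − A)⁻¹ = adj(I−A) / det(I−A) ≈
  [   1.6878     0.7595]
  [   0.5907     1.2658]
x = (I − A)⁻¹ d = adj(I−A)·d / det(I−A), with det(I−A) = 0.5925:
  x_1 = (1.00·100 + 0.45·100) / 0.5925 = 145.00 / 0.5925 ≈ 244.726
  x_2 = (0.35·100 + 0.75·100) / 0.5925 = 110.00 / 0.5925 ≈ 185.654

x_1 = 244.726, x_2 = 185.654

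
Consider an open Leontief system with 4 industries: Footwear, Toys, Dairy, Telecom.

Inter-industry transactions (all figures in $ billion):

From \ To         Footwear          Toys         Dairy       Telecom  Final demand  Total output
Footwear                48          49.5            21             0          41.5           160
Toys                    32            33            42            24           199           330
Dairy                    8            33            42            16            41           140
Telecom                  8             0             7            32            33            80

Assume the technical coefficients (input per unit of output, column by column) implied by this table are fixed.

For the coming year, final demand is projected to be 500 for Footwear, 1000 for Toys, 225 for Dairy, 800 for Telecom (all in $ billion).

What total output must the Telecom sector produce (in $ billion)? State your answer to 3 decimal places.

x_4 = 1557.437

Technical coefficients a_ij = z_ij / X_j:
  a_11 = 48/160 = 0.30, a_21 = 32/160 = 0.20, a_31 = 8/160 = 0.05, a_41 = 8/160 = 0.05
  a_12 = 49.5/330 = 0.15, a_22 = 33/330 = 0.10, a_32 = 33/330 = 0.10, a_42 = 0/330 = 0.00
  a_13 = 21/140 = 0.15, a_23 = 42/140 = 0.30, a_33 = 42/140 = 0.30, a_43 = 7/140 = 0.05
  a_14 = 0/80 = 0.00, a_24 = 24/80 = 0.30, a_34 = 16/80 = 0.20, a_44 = 32/80 = 0.40
I − A =
  [   0.70    -0.15    -0.15     0.00]
  [  -0.20     0.90    -0.30    -0.30]
  [  -0.05    -0.10     0.70    -0.20]
  [  -0.05     0.00    -0.05     0.60]
Compute the cofactors C_ij = (−1)^(i+j)·(3×3 minor ij) of I−A; the adjugate is their transpose:
adj(I−A) = Cᵀ =
  [ 0.349500   0.070500   0.110250   0.072000]
  [ 0.105250   0.281000   0.156750   0.192750]
  [ 0.049500   0.048000   0.357750   0.143250]
  [ 0.033250   0.009875   0.039000   0.387000]
det(I−A) = Σ_j (I−A)_1j·C_1j = (0.70)(0.349500) + (-0.15)(0.105250) + (-0.15)(0.049500) + (0.00)(0.033250) = 0.2214375
(I − A)⁻¹ = adj(I−A) / det(I−A) ≈
  [   1.5783     0.3184     0.4979     0.3251]
  [   0.4753     1.2690     0.7079     0.8704]
  [   0.2235     0.2168     1.6156     0.6469]
  [   0.1502     0.0446     0.1761     1.7477]
x = (I − A)⁻¹ d = adj(I−A)·d / det(I−A), with det(I−A) = 0.2214375:
  x_1 = (0.349500·500 + 0.070500·1000 + 0.110250·225 + 0.072000·800) / 0.2214375 = 327.65625 / 0.2214375 ≈ 1479.678
  x_2 = (0.105250·500 + 0.281000·1000 + 0.156750·225 + 0.192750·800) / 0.2214375 = 523.09375 / 0.2214375 ≈ 2362.264
  x_3 = (0.049500·500 + 0.048000·1000 + 0.357750·225 + 0.143250·800) / 0.2214375 = 267.84375 / 0.2214375 ≈ 1209.568
  x_4 = (0.033250·500 + 0.009875·1000 + 0.039000·225 + 0.387000·800) / 0.2214375 = 344.875 / 0.2214375 ≈ 1557.437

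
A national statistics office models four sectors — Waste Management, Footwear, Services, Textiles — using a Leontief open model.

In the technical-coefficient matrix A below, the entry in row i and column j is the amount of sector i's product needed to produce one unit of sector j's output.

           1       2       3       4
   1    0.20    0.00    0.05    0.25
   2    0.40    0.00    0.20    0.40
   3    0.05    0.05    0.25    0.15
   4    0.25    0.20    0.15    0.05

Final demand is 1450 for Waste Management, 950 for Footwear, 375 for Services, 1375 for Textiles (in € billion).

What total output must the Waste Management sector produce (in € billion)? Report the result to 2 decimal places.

I − A =
  [   0.80     0.00    -0.05    -0.25]
  [  -0.40     1.00    -0.20    -0.40]
  [  -0.05    -0.05     0.75    -0.15]
  [  -0.25    -0.20    -0.15     0.95]
Compute the cofactors C_ij = (−1)^(i+j)·(3×3 minor ij) of I−A; the adjugate is their transpose:
adj(I−A) = Cᵀ =
  [ 0.611500   0.043250   0.091000   0.193500]
  [ 0.371000   0.499000   0.226500   0.343500]
  [ 0.117000   0.061375   0.613500   0.153500]
  [ 0.257500   0.126125   0.168500   0.588500]
det(I−A) = Σ_j (I−A)_1j·C_1j = (0.80)(0.611500) + (0.00)(0.371000) + (-0.05)(0.117000) + (-0.25)(0.257500) = 0.418975
(I − A)⁻¹ = adj(I−A) / det(I−A) ≈
  [   1.4595     0.1032     0.2172     0.4618]
  [   0.8855     1.1910     0.5406     0.8199]
  [   0.2793     0.1465     1.4643     0.3664]
  [   0.6146     0.3010     0.4022     1.4046]
x = (I − A)⁻¹ d = adj(I−A)·d / det(I−A), with det(I−A) = 0.418975:
  x_1 = (0.611500·1450 + 0.043250·950 + 0.091000·375 + 0.193500·1375) / 0.418975 = 1227.95 / 0.418975 ≈ 2930.84
  x_2 = (0.371000·1450 + 0.499000·950 + 0.226500·375 + 0.343500·1375) / 0.418975 = 1569.25 / 0.418975 ≈ 3745.45
  x_3 = (0.117000·1450 + 0.061375·950 + 0.613500·375 + 0.153500·1375) / 0.418975 = 669.08125 / 0.418975 ≈ 1596.95
  x_4 = (0.257500·1450 + 0.126125·950 + 0.168500·375 + 0.588500·1375) / 0.418975 = 1365.56875 / 0.418975 ≈ 3259.31

x_1 = 2930.84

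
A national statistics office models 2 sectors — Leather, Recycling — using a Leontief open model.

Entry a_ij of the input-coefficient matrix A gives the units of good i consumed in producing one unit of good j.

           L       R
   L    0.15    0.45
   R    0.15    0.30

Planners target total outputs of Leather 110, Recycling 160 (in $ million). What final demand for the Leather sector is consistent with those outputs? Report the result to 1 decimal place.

d_L = 21.5

I − A =
  [   0.85    -0.45]
  [  -0.15     0.70]
d = (I − A) x:
  d_L = (+0.85)·110 + (-0.45)·160 = 21.5
  d_R = (-0.15)·110 + (+0.70)·160 = 95.5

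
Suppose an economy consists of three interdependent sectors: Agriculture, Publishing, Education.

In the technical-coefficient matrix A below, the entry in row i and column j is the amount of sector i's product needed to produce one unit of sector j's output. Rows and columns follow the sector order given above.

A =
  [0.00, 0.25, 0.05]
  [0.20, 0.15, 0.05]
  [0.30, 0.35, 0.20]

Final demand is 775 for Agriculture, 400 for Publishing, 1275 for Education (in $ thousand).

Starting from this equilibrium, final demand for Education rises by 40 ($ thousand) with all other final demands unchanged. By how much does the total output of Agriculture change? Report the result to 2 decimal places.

I − A =
  [   1.00    -0.25    -0.05]
  [  -0.20     0.85    -0.05]
  [  -0.30    -0.35     0.80]
Cofactors of I−A, C_ij = (−1)^(i+j)·(minor ij) (rows/columns in the sector order above):
  C_11 = (0.85)(0.80) − (-0.05)(-0.35) = 0.6625
  C_12 = −[(-0.20)(0.80) − (-0.05)(-0.30)] = 0.1750
  C_13 = (-0.20)(-0.35) − (0.85)(-0.30) = 0.3250
  C_21 = −[(-0.25)(0.80) − (-0.05)(-0.35)] = 0.2175
  C_22 = (1.00)(0.80) − (-0.05)(-0.30) = 0.7850
  C_23 = −[(1.00)(-0.35) − (-0.25)(-0.30)] = 0.4250
  C_31 = (-0.25)(-0.05) − (-0.05)(0.85) = 0.0550
  C_32 = −[(1.00)(-0.05) − (-0.05)(-0.20)] = 0.0600
  C_33 = (1.00)(0.85) − (-0.25)(-0.20) = 0.8000
det(I−A) = Σ_j (I−A)_1j·C_1j = (1.00)(0.6625) + (-0.25)(0.1750) + (-0.05)(0.3250) = 0.6025
adj(I−A) = Cᵀ =
  [ 0.6625   0.2175   0.0550]
  [ 0.1750   0.7850   0.0600]
  [ 0.3250   0.4250   0.8000]
(I − A)⁻¹ = adj(I−A) / det(I−A) ≈
  [   1.0996     0.3610     0.0913]
  [   0.2905     1.3029     0.0996]
  [   0.5394     0.7054     1.3278]
Δx = (I − A)⁻¹ Δd with Δd having +40 in the Education component and 0 elsewhere.
So Δx_A = L_AE · (+40), where L_AE = adj(I−A)_AE / det(I−A) = 0.0550 / 0.6025.
Δx_A = 0.0550 × (+40) / 0.6025 = 2.20 / 0.6025 ≈ 3.65.

Δx_A = 3.65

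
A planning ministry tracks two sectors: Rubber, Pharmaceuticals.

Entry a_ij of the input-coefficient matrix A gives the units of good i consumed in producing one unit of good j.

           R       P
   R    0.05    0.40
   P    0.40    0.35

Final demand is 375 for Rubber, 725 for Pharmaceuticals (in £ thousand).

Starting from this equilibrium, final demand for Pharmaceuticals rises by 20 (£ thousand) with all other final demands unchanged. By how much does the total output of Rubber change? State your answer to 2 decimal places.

Δx_R = 17.49

I − A =
  [   0.95    -0.40]
  [  -0.40     0.65]
det(I−A) = (0.95)(0.65) − (-0.40)(-0.40) = 0.4575
adj(I−A) = [[0.65, 0.40], [0.40, 0.95]]
(I − A)⁻¹ = adj(I−A) / det(I−A) ≈
  [   1.4208     0.8743]
  [   0.8743     2.0765]
Δx = (I − A)⁻¹ Δd with Δd having +20 in the Pharmaceuticals component and 0 elsewhere.
So Δx_R = L_RP · (+20), where L_RP = adj(I−A)_RP / det(I−A) = 0.40 / 0.4575.
Δx_R = 0.40 × (+20) / 0.4575 = 8.00 / 0.4575 ≈ 17.49.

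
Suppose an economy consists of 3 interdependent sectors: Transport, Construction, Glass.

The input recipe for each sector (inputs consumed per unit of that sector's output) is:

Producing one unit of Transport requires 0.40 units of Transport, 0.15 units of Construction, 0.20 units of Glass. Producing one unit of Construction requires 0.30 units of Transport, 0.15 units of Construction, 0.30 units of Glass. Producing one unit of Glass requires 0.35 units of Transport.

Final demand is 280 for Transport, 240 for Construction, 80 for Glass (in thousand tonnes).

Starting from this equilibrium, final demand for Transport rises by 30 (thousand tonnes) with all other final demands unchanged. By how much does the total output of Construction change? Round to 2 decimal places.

I − A =
  [   0.60    -0.30    -0.35]
  [  -0.15     0.85     0.00]
  [  -0.20    -0.30     1.00]
Cofactors of I−A, C_ij = (−1)^(i+j)·(minor ij) (rows/columns in the sector order above):
  C_11 = (0.85)(1.00) − (0.00)(-0.30) = 0.8500
  C_12 = −[(-0.15)(1.00) − (0.00)(-0.20)] = 0.1500
  C_13 = (-0.15)(-0.30) − (0.85)(-0.20) = 0.2150
  C_21 = −[(-0.30)(1.00) − (-0.35)(-0.30)] = 0.4050
  C_22 = (0.60)(1.00) − (-0.35)(-0.20) = 0.5300
  C_23 = −[(0.60)(-0.30) − (-0.30)(-0.20)] = 0.2400
  C_31 = (-0.30)(0.00) − (-0.35)(0.85) = 0.2975
  C_32 = −[(0.60)(0.00) − (-0.35)(-0.15)] = 0.0525
  C_33 = (0.60)(0.85) − (-0.30)(-0.15) = 0.4650
det(I−A) = Σ_j (I−A)_1j·C_1j = (0.60)(0.8500) + (-0.30)(0.1500) + (-0.35)(0.2150) = 0.38975
adj(I−A) = Cᵀ =
  [ 0.8500   0.4050   0.2975]
  [ 0.1500   0.5300   0.0525]
  [ 0.2150   0.2400   0.4650]
(I − A)⁻¹ = adj(I−A) / det(I−A) ≈
  [   2.1809     1.0391     0.7633]
  [   0.3849     1.3598     0.1347]
  [   0.5516     0.6158     1.1931]
Δx = (I − A)⁻¹ Δd with Δd having +30 in the Transport component and 0 elsewhere.
So Δx_C = L_CT · (+30), where L_CT = adj(I−A)_CT / det(I−A) = 0.1500 / 0.38975.
Δx_C = 0.1500 × (+30) / 0.38975 = 4.50 / 0.38975 ≈ 11.55.

Δx_C = 11.55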